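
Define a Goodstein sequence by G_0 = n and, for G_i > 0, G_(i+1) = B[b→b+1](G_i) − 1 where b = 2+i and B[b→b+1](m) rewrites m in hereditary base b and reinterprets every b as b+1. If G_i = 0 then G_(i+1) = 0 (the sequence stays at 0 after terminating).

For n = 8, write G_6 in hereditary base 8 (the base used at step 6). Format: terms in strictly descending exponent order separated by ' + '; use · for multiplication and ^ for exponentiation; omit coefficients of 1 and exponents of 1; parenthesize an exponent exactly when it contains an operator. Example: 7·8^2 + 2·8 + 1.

i=0: 8 = 2^(2 + 1) (b=2); 2→3: 3^(3 + 1) = 81; 81−1 = 80
i=1: 80 = 2·3^3 + 2·3^2 + 2·3 + 2 (b=3); 3→4: 2·4^4 + 2·4^2 + 2·4 + 2 = 554; 554−1 = 553
i=2: 553 = 2·4^4 + 2·4^2 + 2·4 + 1 (b=4); 4→5: 2·5^5 + 2·5^2 + 2·5 + 1 = 6311; 6311−1 = 6310
i=3: 6310 = 2·5^5 + 2·5^2 + 2·5 (b=5); 5→6: 2·6^6 + 2·6^2 + 2·6 = 93396; 93396−1 = 93395
i=4: 93395 = 2·6^6 + 2·6^2 + 6 + 5 (b=6); 6→7: 2·7^7 + 2·7^2 + 7 + 5 = 1647196; 1647196−1 = 1647195
i=5: 1647195 = 2·7^7 + 2·7^2 + 7 + 4 (b=7); 7→8: 2·8^8 + 2·8^2 + 8 + 4 = 33554572; 33554572−1 = 33554571
i=6: 33554571 = 2·8^8 + 2·8^2 + 8 + 3 (b=8); 8→9: 2·9^9 + 2·9^2 + 9 + 3 = 774841152; 774841152−1 = 774841151

2·8^8 + 2·8^2 + 8 + 3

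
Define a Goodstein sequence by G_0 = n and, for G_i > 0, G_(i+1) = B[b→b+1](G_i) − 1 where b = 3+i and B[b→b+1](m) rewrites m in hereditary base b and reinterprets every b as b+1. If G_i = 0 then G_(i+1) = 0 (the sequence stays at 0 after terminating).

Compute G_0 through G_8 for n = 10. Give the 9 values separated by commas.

base 3: 10 = 3^2 + 1; at 4: 4^2 + 1 = 17; next = 16
base 4: 16 = 4^2; at 5: 5^2 = 25; next = 24
base 5: 24 = 4·5 + 4; at 6: 4·6 + 4 = 28; next = 27
base 6: 27 = 4·6 + 3; at 7: 4·7 + 3 = 31; next = 30
base 7: 30 = 4·7 + 2; at 8: 4·8 + 2 = 34; next = 33
base 8: 33 = 4·8 + 1; at 9: 4·9 + 1 = 37; next = 36
base 9: 36 = 4·9; at 10: 4·10 = 40; next = 39
base 10: 39 = 3·10 + 9; at 11: 3·11 + 9 = 42; next = 41

10, 16, 24, 27, 30, 33, 36, 39, 41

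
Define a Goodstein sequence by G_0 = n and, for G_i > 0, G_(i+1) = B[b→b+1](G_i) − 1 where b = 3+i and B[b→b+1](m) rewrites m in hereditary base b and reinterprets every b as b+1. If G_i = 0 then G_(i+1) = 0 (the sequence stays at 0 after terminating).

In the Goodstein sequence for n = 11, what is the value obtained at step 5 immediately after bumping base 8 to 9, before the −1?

48

base 3: 11 = 3^2 + 2; at 4: 4^2 + 2 = 18; next = 17
base 4: 17 = 4^2 + 1; at 5: 5^2 + 1 = 26; next = 25
base 5: 25 = 5^2; at 6: 6^2 = 36; next = 35
base 6: 35 = 5·6 + 5; at 7: 5·7 + 5 = 40; next = 39
base 7: 39 = 5·7 + 4; at 8: 5·8 + 4 = 44; next = 43
base 8: 43 = 5·8 + 3; at 9: 5·9 + 3 = 48; next = 47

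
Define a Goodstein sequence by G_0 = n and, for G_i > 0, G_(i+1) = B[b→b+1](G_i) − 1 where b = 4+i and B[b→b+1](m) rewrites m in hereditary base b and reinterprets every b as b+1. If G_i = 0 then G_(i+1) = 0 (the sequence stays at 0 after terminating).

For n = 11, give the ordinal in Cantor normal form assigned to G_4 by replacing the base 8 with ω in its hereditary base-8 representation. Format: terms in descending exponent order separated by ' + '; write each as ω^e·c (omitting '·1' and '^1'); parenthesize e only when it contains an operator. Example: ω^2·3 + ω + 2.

11 —HB4→ 2·4 + 3 —bump→ 2·5 + 3 = 13 —(−1)→ 12
12 —HB5→ 2·5 + 2 —bump→ 2·6 + 2 = 14 —(−1)→ 13
13 —HB6→ 2·6 + 1 —bump→ 2·7 + 1 = 15 —(−1)→ 14
14 —HB7→ 2·7 —bump→ 2·8 = 16 —(−1)→ 15
15 —HB8→ 8 + 7 —bump→ 9 + 7 = 16 —(−1)→ 15

ω + 7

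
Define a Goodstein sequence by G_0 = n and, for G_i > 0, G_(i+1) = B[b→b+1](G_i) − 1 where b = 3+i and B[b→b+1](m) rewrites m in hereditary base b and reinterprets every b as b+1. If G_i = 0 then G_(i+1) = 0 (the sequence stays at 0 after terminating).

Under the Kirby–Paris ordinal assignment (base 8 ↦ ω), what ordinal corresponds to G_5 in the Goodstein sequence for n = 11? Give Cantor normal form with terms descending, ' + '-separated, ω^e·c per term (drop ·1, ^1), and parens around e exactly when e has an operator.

G_0=11  [base 3] 3^2 + 2  →[3↦4]→  4^2 + 2 = 18  −1 ⇒ G_1=17
G_1=17  [base 4] 4^2 + 1  →[4↦5]→  5^2 + 1 = 26  −1 ⇒ G_2=25
G_2=25  [base 5] 5^2  →[5↦6]→  6^2 = 36  −1 ⇒ G_3=35
G_3=35  [base 6] 5·6 + 5  →[6↦7]→  5·7 + 5 = 40  −1 ⇒ G_4=39
G_4=39  [base 7] 5·7 + 4  →[7↦8]→  5·8 + 4 = 44  −1 ⇒ G_5=43
G_5=43  [base 8] 5·8 + 3  →[8↦9]→  5·9 + 3 = 48  −1 ⇒ G_6=47

ω·5 + 3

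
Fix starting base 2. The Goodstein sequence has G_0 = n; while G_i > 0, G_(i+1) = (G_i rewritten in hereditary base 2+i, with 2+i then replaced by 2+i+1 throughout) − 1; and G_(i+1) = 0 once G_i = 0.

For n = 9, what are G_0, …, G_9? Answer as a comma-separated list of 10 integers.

G_0 = 9. HB_2(9) = 2^(2 + 1) + 1. Bump = 82. G_1 = 81.
G_1 = 81. HB_3(81) = 3^(3 + 1). Bump = 1024. G_2 = 1023.
G_2 = 1023. HB_4(1023) = 3·4^4 + 3·4^3 + 3·4^2 + 3·4 + 3. Bump = 9843. G_3 = 9842.
G_3 = 9842. HB_5(9842) = 3·5^5 + 3·5^3 + 3·5^2 + 3·5 + 2. Bump = 140744. G_4 = 140743.
G_4 = 140743. HB_6(140743) = 3·6^6 + 3·6^3 + 3·6^2 + 3·6 + 1. Bump = 2471827. G_5 = 2471826.
G_5 = 2471826. HB_7(2471826) = 3·7^7 + 3·7^3 + 3·7^2 + 3·7. Bump = 50333400. G_6 = 50333399.
G_6 = 50333399. HB_8(50333399) = 3·8^8 + 3·8^3 + 3·8^2 + 2·8 + 7. Bump = 1162263922. G_7 = 1162263921.
G_7 = 1162263921. HB_9(1162263921) = 3·9^9 + 3·9^3 + 3·9^2 + 2·9 + 6. Bump = 30000003326. G_8 = 30000003325.
G_8 = 30000003325. HB_10(30000003325) = 3·10^10 + 3·10^3 + 3·10^2 + 2·10 + 5. Bump = 855935016216. G_9 = 855935016215.

9, 81, 1023, 9842, 140743, 2471826, 50333399, 1162263921, 30000003325, 855935016215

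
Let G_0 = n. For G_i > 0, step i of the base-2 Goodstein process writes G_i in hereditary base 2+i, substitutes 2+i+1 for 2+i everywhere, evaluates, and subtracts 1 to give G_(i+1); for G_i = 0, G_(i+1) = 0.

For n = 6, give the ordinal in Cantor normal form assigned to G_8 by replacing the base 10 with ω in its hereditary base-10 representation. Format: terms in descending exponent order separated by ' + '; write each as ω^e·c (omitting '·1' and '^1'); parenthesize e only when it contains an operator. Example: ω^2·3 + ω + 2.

i=0: 6 = 2^2 + 2 (b=2); 2→3: 3^3 + 3 = 30; 30−1 = 29
i=1: 29 = 3^3 + 2 (b=3); 3→4: 4^4 + 2 = 258; 258−1 = 257
i=2: 257 = 4^4 + 1 (b=4); 4→5: 5^5 + 1 = 3126; 3126−1 = 3125
i=3: 3125 = 5^5 (b=5); 5→6: 6^6 = 46656; 46656−1 = 46655
i=4: 46655 = 5·6^5 + 5·6^4 + 5·6^3 + 5·6^2 + 5·6 + 5 (b=6); 6→7: 5·7^5 + 5·7^4 + 5·7^3 + 5·7^2 + 5·7 + 5 = 98040; 98040−1 = 98039
i=5: 98039 = 5·7^5 + 5·7^4 + 5·7^3 + 5·7^2 + 5·7 + 4 (b=7); 7→8: 5·8^5 + 5·8^4 + 5·8^3 + 5·8^2 + 5·8 + 4 = 187244; 187244−1 = 187243
i=6: 187243 = 5·8^5 + 5·8^4 + 5·8^3 + 5·8^2 + 5·8 + 3 (b=8); 8→9: 5·9^5 + 5·9^4 + 5·9^3 + 5·9^2 + 5·9 + 3 = 332148; 332148−1 = 332147
i=7: 332147 = 5·9^5 + 5·9^4 + 5·9^3 + 5·9^2 + 5·9 + 2 (b=9); 9→10: 5·10^5 + 5·10^4 + 5·10^3 + 5·10^2 + 5·10 + 2 = 555552; 555552−1 = 555551

ω^5·5 + ω^4·5 + ω^3·5 + ω^2·5 + ω·5 + 1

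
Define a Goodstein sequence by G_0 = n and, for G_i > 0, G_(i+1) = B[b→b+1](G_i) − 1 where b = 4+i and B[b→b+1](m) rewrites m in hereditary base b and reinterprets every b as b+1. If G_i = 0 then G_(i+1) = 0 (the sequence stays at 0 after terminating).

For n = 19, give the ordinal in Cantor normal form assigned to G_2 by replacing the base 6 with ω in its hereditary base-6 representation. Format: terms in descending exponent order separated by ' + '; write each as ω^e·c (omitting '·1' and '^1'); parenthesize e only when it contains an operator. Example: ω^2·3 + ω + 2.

(0) 19|_4 = 4^2 + 3 ↦ 5^2 + 3|_5 = 28 ⇒ 27
(1) 27|_5 = 5^2 + 2 ↦ 6^2 + 2|_6 = 38 ⇒ 37
(2) 37|_6 = 6^2 + 1 ↦ 7^2 + 1|_7 = 50 ⇒ 49

ω^2 + 1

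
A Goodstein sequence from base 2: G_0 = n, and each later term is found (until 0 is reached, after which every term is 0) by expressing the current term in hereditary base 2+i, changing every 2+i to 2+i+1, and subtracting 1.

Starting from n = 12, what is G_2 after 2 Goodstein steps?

1065

G_0 = 12. HB_2(12) = 2^(2 + 1) + 2^2. Bump = 108. G_1 = 107.
G_1 = 107. HB_3(107) = 3^(3 + 1) + 2·3^2 + 2·3 + 2. Bump = 1066. G_2 = 1065.
G_2 = 1065. HB_4(1065) = 4^(4 + 1) + 2·4^2 + 2·4 + 1. Bump = 15686. G_3 = 15685.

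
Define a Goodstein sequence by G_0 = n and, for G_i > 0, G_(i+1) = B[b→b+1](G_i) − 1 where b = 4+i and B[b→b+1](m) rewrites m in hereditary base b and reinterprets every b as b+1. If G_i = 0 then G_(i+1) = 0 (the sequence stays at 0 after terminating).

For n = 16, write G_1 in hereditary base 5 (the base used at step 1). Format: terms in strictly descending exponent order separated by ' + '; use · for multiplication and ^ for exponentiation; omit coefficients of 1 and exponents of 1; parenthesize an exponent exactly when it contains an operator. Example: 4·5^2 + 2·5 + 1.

4·5 + 4

i=0: 16 = 4^2 (b=4); 4→5: 5^2 = 25; 25−1 = 24
i=1: 24 = 4·5 + 4 (b=5); 5→6: 4·6 + 4 = 28; 28−1 = 27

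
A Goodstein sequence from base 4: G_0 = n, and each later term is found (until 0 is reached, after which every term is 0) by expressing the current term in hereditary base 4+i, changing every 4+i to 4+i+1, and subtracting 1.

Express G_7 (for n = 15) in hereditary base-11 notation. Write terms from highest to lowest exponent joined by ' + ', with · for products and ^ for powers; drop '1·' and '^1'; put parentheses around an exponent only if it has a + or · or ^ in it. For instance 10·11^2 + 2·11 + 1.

2·11 + 4

base 4: 15 = 3·4 + 3; at 5: 3·5 + 3 = 18; next = 17
base 5: 17 = 3·5 + 2; at 6: 3·6 + 2 = 20; next = 19
base 6: 19 = 3·6 + 1; at 7: 3·7 + 1 = 22; next = 21
base 7: 21 = 3·7; at 8: 3·8 = 24; next = 23
base 8: 23 = 2·8 + 7; at 9: 2·9 + 7 = 25; next = 24
base 9: 24 = 2·9 + 6; at 10: 2·10 + 6 = 26; next = 25
base 10: 25 = 2·10 + 5; at 11: 2·11 + 5 = 27; next = 26
base 11: 26 = 2·11 + 4; at 12: 2·12 + 4 = 28; next = 27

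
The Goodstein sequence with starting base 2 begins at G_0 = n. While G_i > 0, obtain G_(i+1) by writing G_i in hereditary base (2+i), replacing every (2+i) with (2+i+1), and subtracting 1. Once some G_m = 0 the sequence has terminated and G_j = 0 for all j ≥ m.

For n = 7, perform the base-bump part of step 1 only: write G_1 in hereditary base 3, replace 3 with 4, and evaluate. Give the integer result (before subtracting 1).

[0] 7 ≡ 2^2 + 2 + 1 (base 2). Lift 3: 31. −1: 30.
[1] 30 ≡ 3^3 + 3 (base 3). Lift 4: 260. −1: 259.

260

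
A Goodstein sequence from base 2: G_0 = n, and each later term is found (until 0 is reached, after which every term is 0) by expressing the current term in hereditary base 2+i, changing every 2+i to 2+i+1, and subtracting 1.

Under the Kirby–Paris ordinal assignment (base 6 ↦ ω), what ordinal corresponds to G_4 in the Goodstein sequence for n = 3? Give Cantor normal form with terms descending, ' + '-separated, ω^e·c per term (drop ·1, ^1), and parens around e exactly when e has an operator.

G_0=3  [base 2] 2 + 1  →[2↦3]→  3 + 1 = 4  −1 ⇒ G_1=3
G_1=3  [base 3] 3  →[3↦4]→  4 = 4  −1 ⇒ G_2=3
G_2=3  [base 4] 3  →[4↦5]→  3 = 3  −1 ⇒ G_3=2
G_3=2  [base 5] 2  →[5↦6]→  2 = 2  −1 ⇒ G_4=1
G_4=1  [base 6] 1  →[6↦7]→  1 = 1  −1 ⇒ G_5=0

1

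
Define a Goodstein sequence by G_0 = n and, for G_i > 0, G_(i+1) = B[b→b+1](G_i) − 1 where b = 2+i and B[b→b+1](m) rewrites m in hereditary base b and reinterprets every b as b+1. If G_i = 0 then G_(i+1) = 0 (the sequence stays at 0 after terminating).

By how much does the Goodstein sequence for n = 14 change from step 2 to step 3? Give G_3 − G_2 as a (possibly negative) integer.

G_0 = 14. HB_2(14) = 2^(2 + 1) + 2^2 + 2. Bump = 111. G_1 = 110.
G_1 = 110. HB_3(110) = 3^(3 + 1) + 3^3 + 2. Bump = 1282. G_2 = 1281.
G_2 = 1281. HB_4(1281) = 4^(4 + 1) + 4^4 + 1. Bump = 18751. G_3 = 18750.

17469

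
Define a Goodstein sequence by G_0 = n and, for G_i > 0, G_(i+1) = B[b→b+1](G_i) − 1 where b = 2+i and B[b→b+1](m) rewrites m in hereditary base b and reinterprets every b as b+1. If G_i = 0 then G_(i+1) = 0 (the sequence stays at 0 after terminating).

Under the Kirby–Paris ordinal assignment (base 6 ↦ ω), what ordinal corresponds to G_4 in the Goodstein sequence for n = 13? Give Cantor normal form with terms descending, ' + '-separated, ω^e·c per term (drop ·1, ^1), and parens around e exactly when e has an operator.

13 —HB2→ 2^(2 + 1) + 2^2 + 1 —bump→ 3^(3 + 1) + 3^3 + 1 = 109 —(−1)→ 108
108 —HB3→ 3^(3 + 1) + 3^3 —bump→ 4^(4 + 1) + 4^4 = 1280 —(−1)→ 1279
1279 —HB4→ 4^(4 + 1) + 3·4^3 + 3·4^2 + 3·4 + 3 —bump→ 5^(5 + 1) + 3·5^3 + 3·5^2 + 3·5 + 3 = 16093 —(−1)→ 16092
16092 —HB5→ 5^(5 + 1) + 3·5^3 + 3·5^2 + 3·5 + 2 —bump→ 6^(6 + 1) + 3·6^3 + 3·6^2 + 3·6 + 2 = 280712 —(−1)→ 280711

ω^(ω + 1) + ω^3·3 + ω^2·3 + ω·3 + 1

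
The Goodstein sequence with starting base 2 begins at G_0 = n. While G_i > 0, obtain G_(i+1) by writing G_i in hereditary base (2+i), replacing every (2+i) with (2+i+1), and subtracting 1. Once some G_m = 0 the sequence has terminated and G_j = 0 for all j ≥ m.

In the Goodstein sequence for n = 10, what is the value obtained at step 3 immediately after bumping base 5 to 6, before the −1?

279936

[0] 10 ≡ 2^(2 + 1) + 2 (base 2). Lift 3: 84. −1: 83.
[1] 83 ≡ 3^(3 + 1) + 2 (base 3). Lift 4: 1026. −1: 1025.
[2] 1025 ≡ 4^(4 + 1) + 1 (base 4). Lift 5: 15626. −1: 15625.
[3] 15625 ≡ 5^(5 + 1) (base 5). Lift 6: 279936. −1: 279935.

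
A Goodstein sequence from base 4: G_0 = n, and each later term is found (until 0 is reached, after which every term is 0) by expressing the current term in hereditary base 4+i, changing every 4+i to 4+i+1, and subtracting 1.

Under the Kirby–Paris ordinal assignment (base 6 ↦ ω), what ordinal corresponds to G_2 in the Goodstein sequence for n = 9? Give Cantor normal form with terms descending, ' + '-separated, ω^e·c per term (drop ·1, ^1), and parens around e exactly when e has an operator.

ω + 5

base 4: 9 = 2·4 + 1; at 5: 2·5 + 1 = 11; next = 10
base 5: 10 = 2·5; at 6: 2·6 = 12; next = 11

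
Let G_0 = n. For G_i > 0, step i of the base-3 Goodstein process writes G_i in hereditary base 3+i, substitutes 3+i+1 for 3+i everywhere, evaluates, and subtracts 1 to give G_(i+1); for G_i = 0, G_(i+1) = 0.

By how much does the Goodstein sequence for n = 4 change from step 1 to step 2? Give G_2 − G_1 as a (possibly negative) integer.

0

step 0: 4 = 3 + 1; sub 4 for 3: 4 + 1; = 5; G_1 = 5−1 = 4
step 1: 4 = 4; sub 5 for 4: 5; = 5; G_2 = 5−1 = 4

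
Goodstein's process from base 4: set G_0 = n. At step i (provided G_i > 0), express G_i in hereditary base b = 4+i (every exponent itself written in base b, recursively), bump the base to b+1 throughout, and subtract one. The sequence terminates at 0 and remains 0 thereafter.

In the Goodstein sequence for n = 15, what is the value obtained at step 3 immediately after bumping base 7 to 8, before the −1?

24

base 4: 15 = 3·4 + 3; at 5: 3·5 + 3 = 18; next = 17
base 5: 17 = 3·5 + 2; at 6: 3·6 + 2 = 20; next = 19
base 6: 19 = 3·6 + 1; at 7: 3·7 + 1 = 22; next = 21
base 7: 21 = 3·7; at 8: 3·8 = 24; next = 23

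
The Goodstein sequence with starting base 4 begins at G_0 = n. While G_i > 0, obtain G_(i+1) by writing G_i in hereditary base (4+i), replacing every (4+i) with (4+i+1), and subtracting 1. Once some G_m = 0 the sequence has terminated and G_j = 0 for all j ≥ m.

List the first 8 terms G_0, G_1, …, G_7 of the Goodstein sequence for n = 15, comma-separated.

15, 17, 19, 21, 23, 24, 25, 26

G_0=15  [base 4] 3·4 + 3  →[4↦5]→  3·5 + 3 = 18  −1 ⇒ G_1=17
G_1=17  [base 5] 3·5 + 2  →[5↦6]→  3·6 + 2 = 20  −1 ⇒ G_2=19
G_2=19  [base 6] 3·6 + 1  →[6↦7]→  3·7 + 1 = 22  −1 ⇒ G_3=21
G_3=21  [base 7] 3·7  →[7↦8]→  3·8 = 24  −1 ⇒ G_4=23
G_4=23  [base 8] 2·8 + 7  →[8↦9]→  2·9 + 7 = 25  −1 ⇒ G_5=24
G_5=24  [base 9] 2·9 + 6  →[9↦10]→  2·10 + 6 = 26  −1 ⇒ G_6=25
G_6=25  [base 10] 2·10 + 5  →[10↦11]→  2·11 + 5 = 27  −1 ⇒ G_7=26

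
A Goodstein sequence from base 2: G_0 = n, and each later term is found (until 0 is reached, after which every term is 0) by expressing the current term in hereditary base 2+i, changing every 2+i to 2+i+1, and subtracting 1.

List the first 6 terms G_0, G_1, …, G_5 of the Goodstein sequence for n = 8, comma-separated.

8, 80, 553, 6310, 93395, 1647195

base 2: 8 = 2^(2 + 1); at 3: 3^(3 + 1) = 81; next = 80
base 3: 80 = 2·3^3 + 2·3^2 + 2·3 + 2; at 4: 2·4^4 + 2·4^2 + 2·4 + 2 = 554; next = 553
base 4: 553 = 2·4^4 + 2·4^2 + 2·4 + 1; at 5: 2·5^5 + 2·5^2 + 2·5 + 1 = 6311; next = 6310
base 5: 6310 = 2·5^5 + 2·5^2 + 2·5; at 6: 2·6^6 + 2·6^2 + 2·6 = 93396; next = 93395
base 6: 93395 = 2·6^6 + 2·6^2 + 6 + 5; at 7: 2·7^7 + 2·7^2 + 7 + 5 = 1647196; next = 1647195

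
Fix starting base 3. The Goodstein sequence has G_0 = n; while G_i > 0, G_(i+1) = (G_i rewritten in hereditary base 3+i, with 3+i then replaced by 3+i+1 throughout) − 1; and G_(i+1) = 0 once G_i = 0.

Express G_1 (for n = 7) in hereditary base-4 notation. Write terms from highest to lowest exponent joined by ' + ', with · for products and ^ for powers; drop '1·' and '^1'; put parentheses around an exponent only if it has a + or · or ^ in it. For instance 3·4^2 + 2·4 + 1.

2·4

7 —HB3→ 2·3 + 1 —bump→ 2·4 + 1 = 9 —(−1)→ 8
8 —HB4→ 2·4 —bump→ 2·5 = 10 —(−1)→ 9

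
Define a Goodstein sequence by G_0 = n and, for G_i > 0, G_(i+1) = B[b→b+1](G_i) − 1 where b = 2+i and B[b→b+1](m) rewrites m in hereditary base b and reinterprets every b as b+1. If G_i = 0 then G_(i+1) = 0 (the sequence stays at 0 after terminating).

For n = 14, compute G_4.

326591

14 —HB2→ 2^(2 + 1) + 2^2 + 2 —bump→ 3^(3 + 1) + 3^3 + 3 = 111 —(−1)→ 110
110 —HB3→ 3^(3 + 1) + 3^3 + 2 —bump→ 4^(4 + 1) + 4^4 + 2 = 1282 —(−1)→ 1281
1281 —HB4→ 4^(4 + 1) + 4^4 + 1 —bump→ 5^(5 + 1) + 5^5 + 1 = 18751 —(−1)→ 18750
18750 —HB5→ 5^(5 + 1) + 5^5 —bump→ 6^(6 + 1) + 6^6 = 326592 —(−1)→ 326591
326591 —HB6→ 6^(6 + 1) + 5·6^5 + 5·6^4 + 5·6^3 + 5·6^2 + 5·6 + 5 —bump→ 7^(7 + 1) + 5·7^5 + 5·7^4 + 5·7^3 + 5·7^2 + 5·7 + 5 = 5862841 —(−1)→ 5862840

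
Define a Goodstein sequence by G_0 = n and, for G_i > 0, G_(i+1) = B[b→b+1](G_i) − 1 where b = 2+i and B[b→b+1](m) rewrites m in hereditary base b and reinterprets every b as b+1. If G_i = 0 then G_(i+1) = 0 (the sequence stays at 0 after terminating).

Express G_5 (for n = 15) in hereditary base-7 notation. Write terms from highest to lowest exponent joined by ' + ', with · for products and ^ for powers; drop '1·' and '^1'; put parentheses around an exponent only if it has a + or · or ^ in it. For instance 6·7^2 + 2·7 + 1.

G_0=15  [base 2] 2^(2 + 1) + 2^2 + 2 + 1  →[2↦3]→  3^(3 + 1) + 3^3 + 3 + 1 = 112  −1 ⇒ G_1=111
G_1=111  [base 3] 3^(3 + 1) + 3^3 + 3  →[3↦4]→  4^(4 + 1) + 4^4 + 4 = 1284  −1 ⇒ G_2=1283
G_2=1283  [base 4] 4^(4 + 1) + 4^4 + 3  →[4↦5]→  5^(5 + 1) + 5^5 + 3 = 18753  −1 ⇒ G_3=18752
G_3=18752  [base 5] 5^(5 + 1) + 5^5 + 2  →[5↦6]→  6^(6 + 1) + 6^6 + 2 = 326594  −1 ⇒ G_4=326593
G_4=326593  [base 6] 6^(6 + 1) + 6^6 + 1  →[6↦7]→  7^(7 + 1) + 7^7 + 1 = 6588345  −1 ⇒ G_5=6588344
G_5=6588344  [base 7] 7^(7 + 1) + 7^7  →[7↦8]→  8^(8 + 1) + 8^8 = 150994944  −1 ⇒ G_6=150994943

7^(7 + 1) + 7^7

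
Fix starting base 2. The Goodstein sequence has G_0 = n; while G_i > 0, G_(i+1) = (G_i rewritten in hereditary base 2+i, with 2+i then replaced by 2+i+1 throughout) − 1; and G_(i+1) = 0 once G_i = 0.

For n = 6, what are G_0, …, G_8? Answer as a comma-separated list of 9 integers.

base 2: 6 = 2^2 + 2; at 3: 3^3 + 3 = 30; next = 29
base 3: 29 = 3^3 + 2; at 4: 4^4 + 2 = 258; next = 257
base 4: 257 = 4^4 + 1; at 5: 5^5 + 1 = 3126; next = 3125
base 5: 3125 = 5^5; at 6: 6^6 = 46656; next = 46655
base 6: 46655 = 5·6^5 + 5·6^4 + 5·6^3 + 5·6^2 + 5·6 + 5; at 7: 5·7^5 + 5·7^4 + 5·7^3 + 5·7^2 + 5·7 + 5 = 98040; next = 98039
base 7: 98039 = 5·7^5 + 5·7^4 + 5·7^3 + 5·7^2 + 5·7 + 4; at 8: 5·8^5 + 5·8^4 + 5·8^3 + 5·8^2 + 5·8 + 4 = 187244; next = 187243
base 8: 187243 = 5·8^5 + 5·8^4 + 5·8^3 + 5·8^2 + 5·8 + 3; at 9: 5·9^5 + 5·9^4 + 5·9^3 + 5·9^2 + 5·9 + 3 = 332148; next = 332147
base 9: 332147 = 5·9^5 + 5·9^4 + 5·9^3 + 5·9^2 + 5·9 + 2; at 10: 5·10^5 + 5·10^4 + 5·10^3 + 5·10^2 + 5·10 + 2 = 555552; next = 555551

6, 29, 257, 3125, 46655, 98039, 187243, 332147, 555551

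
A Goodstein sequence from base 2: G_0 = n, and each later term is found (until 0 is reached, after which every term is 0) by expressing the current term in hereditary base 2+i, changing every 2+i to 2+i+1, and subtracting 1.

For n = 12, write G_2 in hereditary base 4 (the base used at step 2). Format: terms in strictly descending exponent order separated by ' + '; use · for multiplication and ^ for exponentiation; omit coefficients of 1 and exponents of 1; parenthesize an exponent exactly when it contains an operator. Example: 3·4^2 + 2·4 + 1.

4^(4 + 1) + 2·4^2 + 2·4 + 1

[0] 12 ≡ 2^(2 + 1) + 2^2 (base 2). Lift 3: 108. −1: 107.
[1] 107 ≡ 3^(3 + 1) + 2·3^2 + 2·3 + 2 (base 3). Lift 4: 1066. −1: 1065.
[2] 1065 ≡ 4^(4 + 1) + 2·4^2 + 2·4 + 1 (base 4). Lift 5: 15686. −1: 15685.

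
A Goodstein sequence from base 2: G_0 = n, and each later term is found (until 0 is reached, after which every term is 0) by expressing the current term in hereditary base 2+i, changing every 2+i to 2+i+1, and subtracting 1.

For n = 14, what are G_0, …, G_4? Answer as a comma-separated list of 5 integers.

14, 110, 1281, 18750, 326591

G_0=14  [base 2] 2^(2 + 1) + 2^2 + 2  →[2↦3]→  3^(3 + 1) + 3^3 + 3 = 111  −1 ⇒ G_1=110
G_1=110  [base 3] 3^(3 + 1) + 3^3 + 2  →[3↦4]→  4^(4 + 1) + 4^4 + 2 = 1282  −1 ⇒ G_2=1281
G_2=1281  [base 4] 4^(4 + 1) + 4^4 + 1  →[4↦5]→  5^(5 + 1) + 5^5 + 1 = 18751  −1 ⇒ G_3=18750
G_3=18750  [base 5] 5^(5 + 1) + 5^5  →[5↦6]→  6^(6 + 1) + 6^6 = 326592  −1 ⇒ G_4=326591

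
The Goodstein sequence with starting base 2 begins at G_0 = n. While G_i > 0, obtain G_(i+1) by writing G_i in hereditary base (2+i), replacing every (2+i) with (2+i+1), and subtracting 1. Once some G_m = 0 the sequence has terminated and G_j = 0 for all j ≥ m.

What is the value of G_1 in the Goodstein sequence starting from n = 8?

G_0 = 8. HB_2(8) = 2^(2 + 1). Bump = 81. G_1 = 80.
G_1 = 80. HB_3(80) = 2·3^3 + 2·3^2 + 2·3 + 2. Bump = 554. G_2 = 553.

80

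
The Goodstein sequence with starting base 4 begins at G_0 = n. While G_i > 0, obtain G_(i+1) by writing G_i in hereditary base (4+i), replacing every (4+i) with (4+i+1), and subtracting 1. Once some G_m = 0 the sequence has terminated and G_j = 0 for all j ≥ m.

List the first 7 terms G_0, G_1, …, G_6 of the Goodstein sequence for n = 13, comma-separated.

base 4: 13 = 3·4 + 1; at 5: 3·5 + 1 = 16; next = 15
base 5: 15 = 3·5; at 6: 3·6 = 18; next = 17
base 6: 17 = 2·6 + 5; at 7: 2·7 + 5 = 19; next = 18
base 7: 18 = 2·7 + 4; at 8: 2·8 + 4 = 20; next = 19
base 8: 19 = 2·8 + 3; at 9: 2·9 + 3 = 21; next = 20
base 9: 20 = 2·9 + 2; at 10: 2·10 + 2 = 22; next = 21

13, 15, 17, 18, 19, 20, 21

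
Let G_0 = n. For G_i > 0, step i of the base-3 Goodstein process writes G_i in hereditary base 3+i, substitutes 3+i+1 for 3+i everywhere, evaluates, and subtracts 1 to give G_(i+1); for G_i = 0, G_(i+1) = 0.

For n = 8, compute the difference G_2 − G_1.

G_0=8  [base 3] 2·3 + 2  →[3↦4]→  2·4 + 2 = 10  −1 ⇒ G_1=9
G_1=9  [base 4] 2·4 + 1  →[4↦5]→  2·5 + 1 = 11  −1 ⇒ G_2=10

1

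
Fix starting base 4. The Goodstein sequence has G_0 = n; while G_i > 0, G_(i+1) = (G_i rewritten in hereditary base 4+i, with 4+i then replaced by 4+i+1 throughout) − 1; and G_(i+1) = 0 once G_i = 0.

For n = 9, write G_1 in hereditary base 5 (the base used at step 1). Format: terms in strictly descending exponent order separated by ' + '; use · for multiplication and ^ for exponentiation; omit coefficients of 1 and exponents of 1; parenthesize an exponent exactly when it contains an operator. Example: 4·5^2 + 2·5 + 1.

step 0: 9 = 2·4 + 1; sub 5 for 4: 2·5 + 1; = 11; G_1 = 11−1 = 10
step 1: 10 = 2·5; sub 6 for 5: 2·6; = 12; G_2 = 12−1 = 11

2·5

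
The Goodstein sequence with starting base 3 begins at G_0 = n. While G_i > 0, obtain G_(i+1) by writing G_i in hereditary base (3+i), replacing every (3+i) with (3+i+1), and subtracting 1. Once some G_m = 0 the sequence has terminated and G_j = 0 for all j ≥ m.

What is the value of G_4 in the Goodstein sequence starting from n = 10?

G_0=10  [base 3] 3^2 + 1  →[3↦4]→  4^2 + 1 = 17  −1 ⇒ G_1=16
G_1=16  [base 4] 4^2  →[4↦5]→  5^2 = 25  −1 ⇒ G_2=24
G_2=24  [base 5] 4·5 + 4  →[5↦6]→  4·6 + 4 = 28  −1 ⇒ G_3=27
G_3=27  [base 6] 4·6 + 3  →[6↦7]→  4·7 + 3 = 31  −1 ⇒ G_4=30
G_4=30  [base 7] 4·7 + 2  →[7↦8]→  4·8 + 2 = 34  −1 ⇒ G_5=33

30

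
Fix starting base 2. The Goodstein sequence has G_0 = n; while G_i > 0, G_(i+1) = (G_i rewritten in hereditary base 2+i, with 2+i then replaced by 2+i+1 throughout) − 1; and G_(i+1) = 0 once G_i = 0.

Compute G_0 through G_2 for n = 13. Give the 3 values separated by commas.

13, 108, 1279

G_0=13  [base 2] 2^(2 + 1) + 2^2 + 1  →[2↦3]→  3^(3 + 1) + 3^3 + 1 = 109  −1 ⇒ G_1=108
G_1=108  [base 3] 3^(3 + 1) + 3^3  →[3↦4]→  4^(4 + 1) + 4^4 = 1280  −1 ⇒ G_2=1279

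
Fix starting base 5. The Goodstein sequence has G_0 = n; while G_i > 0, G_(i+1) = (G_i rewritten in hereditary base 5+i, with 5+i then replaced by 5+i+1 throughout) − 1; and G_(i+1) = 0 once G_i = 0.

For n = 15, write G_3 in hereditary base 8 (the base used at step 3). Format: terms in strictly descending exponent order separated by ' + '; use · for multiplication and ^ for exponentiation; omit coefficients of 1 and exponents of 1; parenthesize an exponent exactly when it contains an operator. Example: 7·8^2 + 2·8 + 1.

15 —HB5→ 3·5 —bump→ 3·6 = 18 —(−1)→ 17
17 —HB6→ 2·6 + 5 —bump→ 2·7 + 5 = 19 —(−1)→ 18
18 —HB7→ 2·7 + 4 —bump→ 2·8 + 4 = 20 —(−1)→ 19

2·8 + 3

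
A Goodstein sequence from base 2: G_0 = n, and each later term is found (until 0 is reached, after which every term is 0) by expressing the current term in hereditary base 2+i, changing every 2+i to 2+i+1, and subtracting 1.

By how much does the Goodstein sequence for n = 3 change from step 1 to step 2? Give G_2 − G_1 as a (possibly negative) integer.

(0) 3|_2 = 2 + 1 ↦ 3 + 1|_3 = 4 ⇒ 3
(1) 3|_3 = 3 ↦ 4|_4 = 4 ⇒ 3

0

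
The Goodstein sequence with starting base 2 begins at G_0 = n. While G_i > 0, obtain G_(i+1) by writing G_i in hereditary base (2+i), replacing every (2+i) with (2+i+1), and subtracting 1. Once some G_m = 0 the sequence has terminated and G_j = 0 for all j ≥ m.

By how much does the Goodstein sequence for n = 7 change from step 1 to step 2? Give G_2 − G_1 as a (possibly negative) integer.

G_0=7  [base 2] 2^2 + 2 + 1  →[2↦3]→  3^3 + 3 + 1 = 31  −1 ⇒ G_1=30
G_1=30  [base 3] 3^3 + 3  →[3↦4]→  4^4 + 4 = 260  −1 ⇒ G_2=259

229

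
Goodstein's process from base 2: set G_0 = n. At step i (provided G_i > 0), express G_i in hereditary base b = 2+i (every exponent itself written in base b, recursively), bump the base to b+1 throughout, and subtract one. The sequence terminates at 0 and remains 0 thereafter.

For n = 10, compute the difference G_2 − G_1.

942

(0) 10|_2 = 2^(2 + 1) + 2 ↦ 3^(3 + 1) + 3|_3 = 84 ⇒ 83
(1) 83|_3 = 3^(3 + 1) + 2 ↦ 4^(4 + 1) + 2|_4 = 1026 ⇒ 1025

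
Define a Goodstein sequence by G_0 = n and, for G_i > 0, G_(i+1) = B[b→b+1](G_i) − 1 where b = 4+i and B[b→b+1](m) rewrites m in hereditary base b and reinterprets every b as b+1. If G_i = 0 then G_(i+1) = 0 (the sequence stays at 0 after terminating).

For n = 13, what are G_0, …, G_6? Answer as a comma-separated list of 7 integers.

step 0: 13 = 3·4 + 1; sub 5 for 4: 3·5 + 1; = 16; G_1 = 16−1 = 15
step 1: 15 = 3·5; sub 6 for 5: 3·6; = 18; G_2 = 18−1 = 17
step 2: 17 = 2·6 + 5; sub 7 for 6: 2·7 + 5; = 19; G_3 = 19−1 = 18
step 3: 18 = 2·7 + 4; sub 8 for 7: 2·8 + 4; = 20; G_4 = 20−1 = 19
step 4: 19 = 2·8 + 3; sub 9 for 8: 2·9 + 3; = 21; G_5 = 21−1 = 20
step 5: 20 = 2·9 + 2; sub 10 for 9: 2·10 + 2; = 22; G_6 = 22−1 = 21

13, 15, 17, 18, 19, 20, 21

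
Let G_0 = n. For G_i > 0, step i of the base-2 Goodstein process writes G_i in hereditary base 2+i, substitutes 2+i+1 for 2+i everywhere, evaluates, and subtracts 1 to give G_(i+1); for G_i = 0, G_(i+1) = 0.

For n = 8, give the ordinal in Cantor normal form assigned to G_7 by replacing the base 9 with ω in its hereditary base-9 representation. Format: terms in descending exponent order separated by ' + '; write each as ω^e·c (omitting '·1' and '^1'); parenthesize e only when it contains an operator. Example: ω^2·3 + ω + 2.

i=0: 8 = 2^(2 + 1) (b=2); 2→3: 3^(3 + 1) = 81; 81−1 = 80
i=1: 80 = 2·3^3 + 2·3^2 + 2·3 + 2 (b=3); 3→4: 2·4^4 + 2·4^2 + 2·4 + 2 = 554; 554−1 = 553
i=2: 553 = 2·4^4 + 2·4^2 + 2·4 + 1 (b=4); 4→5: 2·5^5 + 2·5^2 + 2·5 + 1 = 6311; 6311−1 = 6310
i=3: 6310 = 2·5^5 + 2·5^2 + 2·5 (b=5); 5→6: 2·6^6 + 2·6^2 + 2·6 = 93396; 93396−1 = 93395
i=4: 93395 = 2·6^6 + 2·6^2 + 6 + 5 (b=6); 6→7: 2·7^7 + 2·7^2 + 7 + 5 = 1647196; 1647196−1 = 1647195
i=5: 1647195 = 2·7^7 + 2·7^2 + 7 + 4 (b=7); 7→8: 2·8^8 + 2·8^2 + 8 + 4 = 33554572; 33554572−1 = 33554571
i=6: 33554571 = 2·8^8 + 2·8^2 + 8 + 3 (b=8); 8→9: 2·9^9 + 2·9^2 + 9 + 3 = 774841152; 774841152−1 = 774841151
i=7: 774841151 = 2·9^9 + 2·9^2 + 9 + 2 (b=9); 9→10: 2·10^10 + 2·10^2 + 10 + 2 = 20000000212; 20000000212−1 = 20000000211

ω^ω·2 + ω^2·2 + ω + 2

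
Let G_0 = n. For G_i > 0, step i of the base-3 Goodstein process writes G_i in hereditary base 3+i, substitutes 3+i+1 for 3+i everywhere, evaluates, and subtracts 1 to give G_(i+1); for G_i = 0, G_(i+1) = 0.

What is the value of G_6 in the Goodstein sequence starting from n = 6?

G_0=6  [base 3] 2·3  →[3↦4]→  2·4 = 8  −1 ⇒ G_1=7
G_1=7  [base 4] 4 + 3  →[4↦5]→  5 + 3 = 8  −1 ⇒ G_2=7
G_2=7  [base 5] 5 + 2  →[5↦6]→  6 + 2 = 8  −1 ⇒ G_3=7
G_3=7  [base 6] 6 + 1  →[6↦7]→  7 + 1 = 8  −1 ⇒ G_4=7
G_4=7  [base 7] 7  →[7↦8]→  8 = 8  −1 ⇒ G_5=7
G_5=7  [base 8] 7  →[8↦9]→  7 = 7  −1 ⇒ G_6=6

6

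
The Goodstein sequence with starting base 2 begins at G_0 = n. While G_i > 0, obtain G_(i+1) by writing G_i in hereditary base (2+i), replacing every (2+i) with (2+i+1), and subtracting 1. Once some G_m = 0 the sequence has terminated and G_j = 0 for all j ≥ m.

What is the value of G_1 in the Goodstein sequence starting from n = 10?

step 0: 10 = 2^(2 + 1) + 2; sub 3 for 2: 3^(3 + 1) + 3; = 84; G_1 = 84−1 = 83
step 1: 83 = 3^(3 + 1) + 2; sub 4 for 3: 4^(4 + 1) + 2; = 1026; G_2 = 1026−1 = 1025

83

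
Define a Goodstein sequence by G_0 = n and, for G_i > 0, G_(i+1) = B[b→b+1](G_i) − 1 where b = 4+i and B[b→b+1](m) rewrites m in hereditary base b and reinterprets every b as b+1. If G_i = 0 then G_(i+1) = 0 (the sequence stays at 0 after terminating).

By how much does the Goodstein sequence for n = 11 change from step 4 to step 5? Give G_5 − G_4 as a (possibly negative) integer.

0

G_0=11  [base 4] 2·4 + 3  →[4↦5]→  2·5 + 3 = 13  −1 ⇒ G_1=12
G_1=12  [base 5] 2·5 + 2  →[5↦6]→  2·6 + 2 = 14  −1 ⇒ G_2=13
G_2=13  [base 6] 2·6 + 1  →[6↦7]→  2·7 + 1 = 15  −1 ⇒ G_3=14
G_3=14  [base 7] 2·7  →[7↦8]→  2·8 = 16  −1 ⇒ G_4=15
G_4=15  [base 8] 8 + 7  →[8↦9]→  9 + 7 = 16  −1 ⇒ G_5=15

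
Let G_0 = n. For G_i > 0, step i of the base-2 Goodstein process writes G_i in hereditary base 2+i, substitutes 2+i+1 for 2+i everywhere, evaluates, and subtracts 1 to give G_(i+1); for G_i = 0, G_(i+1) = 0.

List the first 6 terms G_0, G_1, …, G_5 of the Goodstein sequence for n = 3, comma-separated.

step 0: 3 = 2 + 1; sub 3 for 2: 3 + 1; = 4; G_1 = 4−1 = 3
step 1: 3 = 3; sub 4 for 3: 4; = 4; G_2 = 4−1 = 3
step 2: 3 = 3; sub 5 for 4: 3; = 3; G_3 = 3−1 = 2
step 3: 2 = 2; sub 6 for 5: 2; = 2; G_4 = 2−1 = 1
step 4: 1 = 1; sub 7 for 6: 1; = 1; G_5 = 1−1 = 0

3, 3, 3, 2, 1, 0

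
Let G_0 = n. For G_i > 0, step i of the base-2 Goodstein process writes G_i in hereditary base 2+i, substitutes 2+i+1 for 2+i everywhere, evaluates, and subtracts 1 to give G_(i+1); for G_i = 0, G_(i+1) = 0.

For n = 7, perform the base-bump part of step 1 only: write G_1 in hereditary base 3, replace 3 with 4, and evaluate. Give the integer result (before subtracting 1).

base 2: 7 = 2^2 + 2 + 1; at 3: 3^3 + 3 + 1 = 31; next = 30
base 3: 30 = 3^3 + 3; at 4: 4^4 + 4 = 260; next = 259

260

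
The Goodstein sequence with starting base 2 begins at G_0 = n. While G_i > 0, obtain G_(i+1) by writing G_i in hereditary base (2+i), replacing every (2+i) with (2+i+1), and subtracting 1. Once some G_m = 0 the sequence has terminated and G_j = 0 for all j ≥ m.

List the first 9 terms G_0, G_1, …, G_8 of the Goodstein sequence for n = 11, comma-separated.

step 0: 11 = 2^(2 + 1) + 2 + 1; sub 3 for 2: 3^(3 + 1) + 3 + 1; = 85; G_1 = 85−1 = 84
step 1: 84 = 3^(3 + 1) + 3; sub 4 for 3: 4^(4 + 1) + 4; = 1028; G_2 = 1028−1 = 1027
step 2: 1027 = 4^(4 + 1) + 3; sub 5 for 4: 5^(5 + 1) + 3; = 15628; G_3 = 15628−1 = 15627
step 3: 15627 = 5^(5 + 1) + 2; sub 6 for 5: 6^(6 + 1) + 2; = 279938; G_4 = 279938−1 = 279937
step 4: 279937 = 6^(6 + 1) + 1; sub 7 for 6: 7^(7 + 1) + 1; = 5764802; G_5 = 5764802−1 = 5764801
step 5: 5764801 = 7^(7 + 1); sub 8 for 7: 8^(8 + 1); = 134217728; G_6 = 134217728−1 = 134217727
step 6: 134217727 = 7·8^8 + 7·8^7 + 7·8^6 + 7·8^5 + 7·8^4 + 7·8^3 + 7·8^2 + 7·8 + 7; sub 9 for 8: 7·9^9 + 7·9^7 + 7·9^6 + 7·9^5 + 7·9^4 + 7·9^3 + 7·9^2 + 7·9 + 7; = 2749609303; G_7 = 2749609303−1 = 2749609302
step 7: 2749609302 = 7·9^9 + 7·9^7 + 7·9^6 + 7·9^5 + 7·9^4 + 7·9^3 + 7·9^2 + 7·9 + 6; sub 10 for 9: 7·10^10 + 7·10^7 + 7·10^6 + 7·10^5 + 7·10^4 + 7·10^3 + 7·10^2 + 7·10 + 6; = 70077777776; G_8 = 70077777776−1 = 70077777775

11, 84, 1027, 15627, 279937, 5764801, 134217727, 2749609302, 70077777775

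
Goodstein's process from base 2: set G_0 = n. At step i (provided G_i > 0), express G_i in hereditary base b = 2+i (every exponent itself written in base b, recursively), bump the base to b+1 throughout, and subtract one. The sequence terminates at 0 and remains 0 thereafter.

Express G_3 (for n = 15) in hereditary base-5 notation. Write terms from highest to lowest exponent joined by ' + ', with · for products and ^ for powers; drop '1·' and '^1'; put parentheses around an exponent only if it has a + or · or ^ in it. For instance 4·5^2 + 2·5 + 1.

5^(5 + 1) + 5^5 + 2

[0] 15 ≡ 2^(2 + 1) + 2^2 + 2 + 1 (base 2). Lift 3: 112. −1: 111.
[1] 111 ≡ 3^(3 + 1) + 3^3 + 3 (base 3). Lift 4: 1284. −1: 1283.
[2] 1283 ≡ 4^(4 + 1) + 4^4 + 3 (base 4). Lift 5: 18753. −1: 18752.
[3] 18752 ≡ 5^(5 + 1) + 5^5 + 2 (base 5). Lift 6: 326594. −1: 326593.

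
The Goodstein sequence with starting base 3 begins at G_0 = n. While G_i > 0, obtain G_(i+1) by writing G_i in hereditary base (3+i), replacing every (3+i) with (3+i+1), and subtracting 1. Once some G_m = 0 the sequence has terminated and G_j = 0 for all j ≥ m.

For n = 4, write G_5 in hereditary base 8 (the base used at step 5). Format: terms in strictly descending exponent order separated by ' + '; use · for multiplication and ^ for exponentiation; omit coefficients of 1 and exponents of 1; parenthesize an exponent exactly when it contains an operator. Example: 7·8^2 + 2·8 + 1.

1

G_0=4  [base 3] 3 + 1  →[3↦4]→  4 + 1 = 5  −1 ⇒ G_1=4
G_1=4  [base 4] 4  →[4↦5]→  5 = 5  −1 ⇒ G_2=4
G_2=4  [base 5] 4  →[5↦6]→  4 = 4  −1 ⇒ G_3=3
G_3=3  [base 6] 3  →[6↦7]→  3 = 3  −1 ⇒ G_4=2
G_4=2  [base 7] 2  →[7↦8]→  2 = 2  −1 ⇒ G_5=1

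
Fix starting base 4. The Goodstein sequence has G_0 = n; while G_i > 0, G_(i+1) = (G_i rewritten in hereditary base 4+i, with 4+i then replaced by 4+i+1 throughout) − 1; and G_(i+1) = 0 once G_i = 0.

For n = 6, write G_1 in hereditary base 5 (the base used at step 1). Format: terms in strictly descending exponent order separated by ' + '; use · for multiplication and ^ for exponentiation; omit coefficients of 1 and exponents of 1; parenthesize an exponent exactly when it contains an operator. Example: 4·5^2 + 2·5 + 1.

5 + 1

i=0: 6 = 4 + 2 (b=4); 4→5: 5 + 2 = 7; 7−1 = 6
i=1: 6 = 5 + 1 (b=5); 5→6: 6 + 1 = 7; 7−1 = 6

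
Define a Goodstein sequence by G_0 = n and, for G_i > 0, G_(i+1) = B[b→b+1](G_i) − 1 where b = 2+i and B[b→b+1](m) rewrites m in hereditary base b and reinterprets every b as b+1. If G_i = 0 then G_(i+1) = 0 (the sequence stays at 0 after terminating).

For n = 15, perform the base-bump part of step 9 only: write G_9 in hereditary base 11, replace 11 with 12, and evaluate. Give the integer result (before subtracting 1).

106993479003784

G_0 = 15. HB_2(15) = 2^(2 + 1) + 2^2 + 2 + 1. Bump = 112. G_1 = 111.
G_1 = 111. HB_3(111) = 3^(3 + 1) + 3^3 + 3. Bump = 1284. G_2 = 1283.
G_2 = 1283. HB_4(1283) = 4^(4 + 1) + 4^4 + 3. Bump = 18753. G_3 = 18752.
G_3 = 18752. HB_5(18752) = 5^(5 + 1) + 5^5 + 2. Bump = 326594. G_4 = 326593.
G_4 = 326593. HB_6(326593) = 6^(6 + 1) + 6^6 + 1. Bump = 6588345. G_5 = 6588344.
G_5 = 6588344. HB_7(6588344) = 7^(7 + 1) + 7^7. Bump = 150994944. G_6 = 150994943.
G_6 = 150994943. HB_8(150994943) = 8^(8 + 1) + 7·8^7 + 7·8^6 + 7·8^5 + 7·8^4 + 7·8^3 + 7·8^2 + 7·8 + 7. Bump = 3524450281. G_7 = 3524450280.
G_7 = 3524450280. HB_9(3524450280) = 9^(9 + 1) + 7·9^7 + 7·9^6 + 7·9^5 + 7·9^4 + 7·9^3 + 7·9^2 + 7·9 + 6. Bump = 100077777776. G_8 = 100077777775.
G_8 = 100077777775. HB_10(100077777775) = 10^(10 + 1) + 7·10^7 + 7·10^6 + 7·10^5 + 7·10^4 + 7·10^3 + 7·10^2 + 7·10 + 5. Bump = 3138578427935. G_9 = 3138578427934.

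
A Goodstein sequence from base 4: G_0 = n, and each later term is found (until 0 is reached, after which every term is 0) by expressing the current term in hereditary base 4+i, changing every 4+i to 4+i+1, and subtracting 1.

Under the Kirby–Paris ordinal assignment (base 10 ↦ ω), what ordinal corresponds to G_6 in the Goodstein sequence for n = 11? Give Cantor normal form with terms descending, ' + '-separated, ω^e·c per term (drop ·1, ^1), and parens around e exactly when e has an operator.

ω + 5

i=0: 11 = 2·4 + 3 (b=4); 4→5: 2·5 + 3 = 13; 13−1 = 12
i=1: 12 = 2·5 + 2 (b=5); 5→6: 2·6 + 2 = 14; 14−1 = 13
i=2: 13 = 2·6 + 1 (b=6); 6→7: 2·7 + 1 = 15; 15−1 = 14
i=3: 14 = 2·7 (b=7); 7→8: 2·8 = 16; 16−1 = 15
i=4: 15 = 8 + 7 (b=8); 8→9: 9 + 7 = 16; 16−1 = 15
i=5: 15 = 9 + 6 (b=9); 9→10: 10 + 6 = 16; 16−1 = 15
i=6: 15 = 10 + 5 (b=10); 10→11: 11 + 5 = 16; 16−1 = 15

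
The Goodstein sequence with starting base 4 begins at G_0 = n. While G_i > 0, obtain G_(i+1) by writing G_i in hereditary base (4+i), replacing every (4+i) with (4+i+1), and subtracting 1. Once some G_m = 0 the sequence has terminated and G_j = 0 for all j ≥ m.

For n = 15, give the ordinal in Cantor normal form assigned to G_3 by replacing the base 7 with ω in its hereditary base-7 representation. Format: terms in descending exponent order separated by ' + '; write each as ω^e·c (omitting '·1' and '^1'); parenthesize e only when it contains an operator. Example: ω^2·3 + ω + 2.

ω·3

base 4: 15 = 3·4 + 3; at 5: 3·5 + 3 = 18; next = 17
base 5: 17 = 3·5 + 2; at 6: 3·6 + 2 = 20; next = 19
base 6: 19 = 3·6 + 1; at 7: 3·7 + 1 = 22; next = 21
base 7: 21 = 3·7; at 8: 3·8 = 24; next = 23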